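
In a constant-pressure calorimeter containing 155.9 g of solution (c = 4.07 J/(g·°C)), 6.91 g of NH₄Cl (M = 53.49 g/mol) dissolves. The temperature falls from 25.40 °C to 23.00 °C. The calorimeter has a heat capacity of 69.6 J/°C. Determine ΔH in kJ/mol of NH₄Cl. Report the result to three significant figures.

|ΔT| = |23.00 − 25.40| = 2.40 °C
|q_surr| = (155.9 × 4.07 + 69.6) × 2.40 = 704.113 × 2.40 = 1690 J
n(NH₄Cl) = 6.91 / 53.49 = 0.1292 mol
Temperature fell, so q_rxn = +|q_surr| = 1.690 kJ
ΔH = q_rxn / n = 13.08 kJ/mol

ΔH = 13.1 kJ/mol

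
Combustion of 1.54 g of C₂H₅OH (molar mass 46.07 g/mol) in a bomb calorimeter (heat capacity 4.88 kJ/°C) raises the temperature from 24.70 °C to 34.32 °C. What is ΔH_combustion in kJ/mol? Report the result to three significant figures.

ΔT = 34.32 − 24.70 = 9.62 °C
q_cal = C_cal × ΔT = 4.88 × 9.62 = 46.9456 kJ
n = 1.54 / 46.07 = 0.03343 mol
q_rxn = −q_cal = -46.9456 kJ
ΔH = -46.9456 / 0.03343 = -1404 kJ/mol

ΔH = -1400 kJ/mol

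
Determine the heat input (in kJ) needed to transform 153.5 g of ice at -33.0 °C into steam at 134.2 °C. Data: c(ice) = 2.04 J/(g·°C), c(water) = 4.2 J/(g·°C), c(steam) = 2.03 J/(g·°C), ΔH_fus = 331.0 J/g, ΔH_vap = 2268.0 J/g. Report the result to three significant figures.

q = 484 kJ

q1 (heat ice -33.0→0.0 °C): 153.5 × 2.04 × 33.0 = 10334 J
q2 (melt at 0 °C): 153.5 × 331.0 = 50809 J
q3 (heat water 0.0→100.0 °C): 153.5 × 4.2 × 100.0 = 64470 J
q4 (vaporize at 100 °C): 153.5 × 2268.0 = 348138 J
q5 (heat steam 100.0→134.2 °C): 153.5 × 2.03 × 34.2 = 10657 J
Total: 10334 + 50809 + 64470 + 348138 + 10657 = 484408 J = 484 kJ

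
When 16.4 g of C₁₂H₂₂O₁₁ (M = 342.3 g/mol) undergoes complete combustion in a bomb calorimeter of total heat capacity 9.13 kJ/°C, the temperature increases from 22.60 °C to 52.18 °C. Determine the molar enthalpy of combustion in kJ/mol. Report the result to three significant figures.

ΔH = -5640 kJ/mol

ΔT = 52.18 − 22.60 = 29.58 °C
q_cal = C_cal × ΔT = 9.13 × 29.58 = 270.0654 kJ
n = 16.4 / 342.3 = 0.04791 mol
q_rxn = −q_cal = -270.0654 kJ
ΔH = -270.0654 / 0.04791 = -5637 kJ/mol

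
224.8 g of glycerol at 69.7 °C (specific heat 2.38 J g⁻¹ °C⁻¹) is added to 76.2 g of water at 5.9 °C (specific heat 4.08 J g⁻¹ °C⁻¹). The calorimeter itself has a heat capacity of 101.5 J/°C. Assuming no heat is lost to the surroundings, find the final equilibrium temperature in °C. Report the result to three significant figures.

T_f = 41.9 °C

Heat lost by glycerol = heat gained by water + calorimeter.
(224.8)(2.38)(69.7 − T) = [(76.2)(4.08) + 101.5](T − 5.9)
535.024 (69.7 − T) = 412.396 (T − 5.9)
37291 − 535.024 T = 412.396 T − 2433.1
39724.1 = 947.420 T
T = 41.93 °C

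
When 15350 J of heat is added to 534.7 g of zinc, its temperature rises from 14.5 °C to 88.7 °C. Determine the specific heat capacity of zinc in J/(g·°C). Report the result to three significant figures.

c = 0.387 J/(g·°C)

c = q / (m ΔT) = 15350 / (534.7 × 74.2)
c = 15350 / 39674.74 = 0.387 J/(g·°C)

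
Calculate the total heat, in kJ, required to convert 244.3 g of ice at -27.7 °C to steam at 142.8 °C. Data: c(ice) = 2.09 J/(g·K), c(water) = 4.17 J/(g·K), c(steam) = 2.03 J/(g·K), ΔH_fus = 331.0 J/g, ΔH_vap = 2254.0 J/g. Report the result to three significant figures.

q = 769 kJ

q1 (heat ice -27.7→0.0 °C): 244.3 × 2.09 × 27.7 = 14143 J
q2 (melt at 0 °C): 244.3 × 331.0 = 80863 J
q3 (heat water 0.0→100.0 °C): 244.3 × 4.17 × 100.0 = 101873 J
q4 (vaporize at 100 °C): 244.3 × 2254.0 = 550652 J
q5 (heat steam 100.0→142.8 °C): 244.3 × 2.03 × 42.8 = 21226 J
Total: 14143 + 80863 + 101873 + 550652 + 21226 = 768757 J = 769 kJ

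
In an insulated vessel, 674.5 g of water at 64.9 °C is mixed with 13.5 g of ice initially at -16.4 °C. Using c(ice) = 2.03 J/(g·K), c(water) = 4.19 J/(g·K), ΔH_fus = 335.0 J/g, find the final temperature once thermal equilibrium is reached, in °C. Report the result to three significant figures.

Heat to bring ice to 0 °C and melt it: q₁ = 13.5×2.03×16.4 + 13.5×335.0 = 4971.9 J
Heat the water can supply cooling to 0 °C: 674.5×4.19×64.9 = 183417 J > q₁, so all ice melts.
Energy balance: 674.5×4.19×(64.9 − T) = 4971.9 + 13.5×4.19×(T − 0)
2826.155(64.9 − T) = 4971.9 + 56.565 T
183417 − 4971.9 = 2882.720 T
T = 178445.1 / 2882.720 = 61.90 °C

T_f = 61.9 °C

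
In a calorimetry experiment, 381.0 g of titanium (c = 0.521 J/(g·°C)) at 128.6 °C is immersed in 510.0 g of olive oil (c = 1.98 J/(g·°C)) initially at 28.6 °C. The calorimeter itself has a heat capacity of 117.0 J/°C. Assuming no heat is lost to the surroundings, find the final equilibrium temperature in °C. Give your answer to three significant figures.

Heat lost by titanium = heat gained by olive oil + calorimeter.
(381.0)(0.521)(128.6 − T) = [(510.0)(1.98) + 117.0](T − 28.6)
198.501 (128.6 − T) = 1126.8 (T − 28.6)
25527 − 198.501 T = 1126.8 T − 32226
57753 = 1325.301 T
T = 43.58 °C

T_f = 43.6 °C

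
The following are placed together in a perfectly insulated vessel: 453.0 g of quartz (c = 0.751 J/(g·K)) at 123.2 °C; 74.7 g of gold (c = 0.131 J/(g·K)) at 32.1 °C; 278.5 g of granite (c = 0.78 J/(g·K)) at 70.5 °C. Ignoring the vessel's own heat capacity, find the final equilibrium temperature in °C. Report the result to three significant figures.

Σ mᵢcᵢ(T − Tᵢ) = 0  ⇒  T = Σ mᵢcᵢTᵢ / Σ mᵢcᵢ
Σ mᵢcᵢ = 453.0×0.751 + 74.7×0.131 + 278.5×0.78 = 567.2187
Σ mᵢcᵢTᵢ = 340.203×123.2 + 9.7857×32.1 + 217.23×70.5 = 57542
T = 57542 / 567.2187 = 101.4 °C

T_f = 101 °C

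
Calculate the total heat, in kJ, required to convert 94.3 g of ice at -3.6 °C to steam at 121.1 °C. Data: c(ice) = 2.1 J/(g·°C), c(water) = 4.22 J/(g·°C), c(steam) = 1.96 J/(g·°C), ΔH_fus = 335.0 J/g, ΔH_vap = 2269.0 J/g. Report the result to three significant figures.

q = 290 kJ

q1 (heat ice -3.6→0.0 °C): 94.3 × 2.1 × 3.6 = 713 J
q2 (melt at 0 °C): 94.3 × 335.0 = 31591 J
q3 (heat water 0.0→100.0 °C): 94.3 × 4.22 × 100.0 = 39795 J
q4 (vaporize at 100 °C): 94.3 × 2269.0 = 213967 J
q5 (heat steam 100.0→121.1 °C): 94.3 × 1.96 × 21.1 = 3900 J
Total: 713 + 31591 + 39795 + 213967 + 3900 = 289966 J = 290 kJ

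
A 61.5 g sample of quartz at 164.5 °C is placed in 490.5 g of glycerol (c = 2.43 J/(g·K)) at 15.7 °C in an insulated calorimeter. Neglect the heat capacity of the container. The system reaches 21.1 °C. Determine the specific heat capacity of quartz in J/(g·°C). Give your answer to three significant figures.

c = 0.730 J/(g·°C)

q_gained = (490.5 × 2.43) × (21.1 − 15.7) = 6436 J
q_lost = 61.5 × c × (164.5 − 21.1) = 8819.1 c
Set equal: c = 6436 / 8819.1 = 0.730 J/(g·°C)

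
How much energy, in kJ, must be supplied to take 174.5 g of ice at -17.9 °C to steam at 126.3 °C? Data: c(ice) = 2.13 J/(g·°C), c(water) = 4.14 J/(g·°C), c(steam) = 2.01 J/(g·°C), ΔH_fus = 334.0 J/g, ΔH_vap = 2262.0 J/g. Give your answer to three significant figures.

q1 (heat ice -17.9→0.0 °C): 174.5 × 2.13 × 17.9 = 6653 J
q2 (melt at 0 °C): 174.5 × 334.0 = 58283 J
q3 (heat water 0.0→100.0 °C): 174.5 × 4.14 × 100.0 = 72243 J
q4 (vaporize at 100 °C): 174.5 × 2262.0 = 394719 J
q5 (heat steam 100.0→126.3 °C): 174.5 × 2.01 × 26.3 = 9225 J
Total: 6653 + 58283 + 72243 + 394719 + 9225 = 541123 J = 541 kJ

q = 541 kJ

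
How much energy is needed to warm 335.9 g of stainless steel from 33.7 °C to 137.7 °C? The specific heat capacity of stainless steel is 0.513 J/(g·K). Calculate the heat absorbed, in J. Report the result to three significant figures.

q = m c ΔT = 335.9 × 0.513 × (137.7 − 33.7)
q = 335.9 × 0.513 × 104.0 = 17920 J

q = 17900 J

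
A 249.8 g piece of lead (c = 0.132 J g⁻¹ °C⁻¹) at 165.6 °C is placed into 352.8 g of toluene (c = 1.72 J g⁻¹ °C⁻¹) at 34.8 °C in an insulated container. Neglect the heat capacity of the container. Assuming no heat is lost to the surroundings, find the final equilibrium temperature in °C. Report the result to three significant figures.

T_f = 41.5 °C

Heat lost by lead = heat gained by toluene.
(249.8)(0.132)(165.6 − T) = (352.8)(1.72)(T − 34.8)
32.9736 (165.6 − T) = 606.816 (T − 34.8)
5460.4 − 32.9736 T = 606.816 T − 21117
26577.4 = 639.7896 T
T = 41.54 °C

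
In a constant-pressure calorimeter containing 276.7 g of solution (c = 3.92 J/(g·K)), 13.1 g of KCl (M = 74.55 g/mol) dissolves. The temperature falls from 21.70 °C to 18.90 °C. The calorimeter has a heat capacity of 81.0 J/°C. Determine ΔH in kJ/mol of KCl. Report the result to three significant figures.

ΔH = 18.6 kJ/mol

|ΔT| = |18.90 − 21.70| = 2.80 °C
|q_surr| = (276.7 × 3.92 + 81.0) × 2.80 = 1165.664 × 2.80 = 3264 J
n(KCl) = 13.1 / 74.55 = 0.1757 mol
Temperature fell, so q_rxn = +|q_surr| = 3.264 kJ
ΔH = q_rxn / n = 18.58 kJ/mol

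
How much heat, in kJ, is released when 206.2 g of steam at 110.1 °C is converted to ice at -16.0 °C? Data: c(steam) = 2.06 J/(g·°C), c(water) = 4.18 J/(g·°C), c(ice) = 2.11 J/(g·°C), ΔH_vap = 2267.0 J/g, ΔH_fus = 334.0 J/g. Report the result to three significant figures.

q1 (cool steam 110.1→100 °C): 206.2 × 2.06 × 10.1 = 4290 J
q2 (condense at 100 °C): 206.2 × 2267.0 = 467455 J
q3 (cool water 100→0 °C): 206.2 × 4.18 × 100.0 = 86192 J
q4 (freeze at 0 °C): 206.2 × 334.0 = 68871 J
q5 (cool ice 0→-16.0 °C): 206.2 × 2.11 × 16.0 = 6961 J
Total: 4290 + 467455 + 86192 + 68871 + 6961 = 633769 J = 634 kJ

q = 634 kJ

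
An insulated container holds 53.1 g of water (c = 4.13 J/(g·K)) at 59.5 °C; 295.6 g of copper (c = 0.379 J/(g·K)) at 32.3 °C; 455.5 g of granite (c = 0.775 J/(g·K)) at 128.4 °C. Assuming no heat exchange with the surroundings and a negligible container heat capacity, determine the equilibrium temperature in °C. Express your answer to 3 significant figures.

T_f = 90.6 °C

Σ mᵢcᵢ(T − Tᵢ) = 0  ⇒  T = Σ mᵢcᵢTᵢ / Σ mᵢcᵢ
Σ mᵢcᵢ = 53.1×4.13 + 295.6×0.379 + 455.5×0.775 = 684.3479
Σ mᵢcᵢTᵢ = 219.303×59.5 + 112.0324×32.3 + 353.0125×128.4 = 61994
T = 61994 / 684.3479 = 90.59 °C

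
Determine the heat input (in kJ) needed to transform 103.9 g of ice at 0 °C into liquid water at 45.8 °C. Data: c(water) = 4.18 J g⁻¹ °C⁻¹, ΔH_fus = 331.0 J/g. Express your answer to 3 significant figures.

q1 (melt at 0 °C): 103.9 × 331.0 = 34391 J
q2 (heat water 0.0→45.8 °C): 103.9 × 4.18 × 45.8 = 19891 J
Total: 34391 + 19891 = 54282 J = 54.3 kJ

q = 54.3 kJ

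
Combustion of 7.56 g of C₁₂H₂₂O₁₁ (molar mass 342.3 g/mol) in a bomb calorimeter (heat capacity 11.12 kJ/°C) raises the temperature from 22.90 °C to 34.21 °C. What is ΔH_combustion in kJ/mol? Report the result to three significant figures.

ΔT = 34.21 − 22.90 = 11.31 °C
q_cal = C_cal × ΔT = 11.12 × 11.31 = 125.7672 kJ
n = 7.56 / 342.3 = 0.02209 mol
q_rxn = −q_cal = -125.7672 kJ
ΔH = -125.7672 / 0.02209 = -5693 kJ/mol

ΔH = -5690 kJ/mol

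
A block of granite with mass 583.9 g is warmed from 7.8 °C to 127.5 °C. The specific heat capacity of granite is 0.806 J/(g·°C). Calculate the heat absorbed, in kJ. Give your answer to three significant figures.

q = 56.3 kJ

q = m c ΔT = 583.9 × 0.806 × (127.5 − 7.8)
q = 583.9 × 0.806 × 119.7 = 56330 J = 56.3 kJ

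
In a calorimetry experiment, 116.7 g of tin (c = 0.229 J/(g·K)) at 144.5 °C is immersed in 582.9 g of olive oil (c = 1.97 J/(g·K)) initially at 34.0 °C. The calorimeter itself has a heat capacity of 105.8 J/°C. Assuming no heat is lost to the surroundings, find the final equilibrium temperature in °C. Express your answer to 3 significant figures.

T_f = 36.3 °C

Heat lost by tin = heat gained by olive oil + calorimeter.
(116.7)(0.229)(144.5 − T) = [(582.9)(1.97) + 105.8](T − 34.0)
26.7243 (144.5 − T) = 1254.113 (T − 34.0)
3861.7 − 26.7243 T = 1254.113 T − 42640
46501.7 = 1280.8373 T
T = 36.31 °C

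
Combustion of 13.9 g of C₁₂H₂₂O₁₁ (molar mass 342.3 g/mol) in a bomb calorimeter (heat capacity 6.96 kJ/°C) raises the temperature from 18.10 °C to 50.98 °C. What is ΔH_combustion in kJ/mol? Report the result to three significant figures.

ΔH = -5640 kJ/mol

ΔT = 50.98 − 18.10 = 32.88 °C
q_cal = C_cal × ΔT = 6.96 × 32.88 = 228.8448 kJ
n = 13.9 / 342.3 = 0.04061 mol
q_rxn = −q_cal = -228.8448 kJ
ΔH = -228.8448 / 0.04061 = -5635 kJ/mol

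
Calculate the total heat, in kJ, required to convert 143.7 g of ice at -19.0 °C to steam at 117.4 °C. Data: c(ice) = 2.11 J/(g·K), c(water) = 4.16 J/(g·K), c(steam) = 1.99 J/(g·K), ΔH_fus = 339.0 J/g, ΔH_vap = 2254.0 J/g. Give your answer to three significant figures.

q1 (heat ice -19.0→0.0 °C): 143.7 × 2.11 × 19.0 = 5761 J
q2 (melt at 0 °C): 143.7 × 339.0 = 48714 J
q3 (heat water 0.0→100.0 °C): 143.7 × 4.16 × 100.0 = 59779 J
q4 (vaporize at 100 °C): 143.7 × 2254.0 = 323900 J
q5 (heat steam 100.0→117.4 °C): 143.7 × 1.99 × 17.4 = 4976 J
Total: 5761 + 48714 + 59779 + 323900 + 4976 = 443130 J = 443 kJ

q = 443 kJ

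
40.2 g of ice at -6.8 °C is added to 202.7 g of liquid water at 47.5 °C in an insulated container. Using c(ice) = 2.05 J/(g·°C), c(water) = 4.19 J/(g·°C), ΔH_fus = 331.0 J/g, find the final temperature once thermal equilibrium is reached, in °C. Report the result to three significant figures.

T_f = 26.0 °C

Heat to bring ice to 0 °C and melt it: q₁ = 40.2×2.05×6.8 + 40.2×331.0 = 13867 J
Heat the water can supply cooling to 0 °C: 202.7×4.19×47.5 = 40342.4 J > q₁, so all ice melts.
Energy balance: 202.7×4.19×(47.5 − T) = 13867 + 40.2×4.19×(T − 0)
849.313(47.5 − T) = 13867 + 168.438 T
40342.4 − 13867 = 1017.751 T
T = 26475.4 / 1017.751 = 26.01 °C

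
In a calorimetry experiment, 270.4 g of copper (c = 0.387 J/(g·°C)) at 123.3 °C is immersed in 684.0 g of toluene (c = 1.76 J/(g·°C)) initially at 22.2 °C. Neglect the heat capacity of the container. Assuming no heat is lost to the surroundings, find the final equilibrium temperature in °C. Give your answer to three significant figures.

T_f = 30.3 °C

Heat lost by copper = heat gained by toluene.
(270.4)(0.387)(123.3 − T) = (684.0)(1.76)(T − 22.2)
104.6448 (123.3 − T) = 1203.84 (T − 22.2)
12903 − 104.6448 T = 1203.84 T − 26725
39628 = 1308.4848 T
T = 30.29 °C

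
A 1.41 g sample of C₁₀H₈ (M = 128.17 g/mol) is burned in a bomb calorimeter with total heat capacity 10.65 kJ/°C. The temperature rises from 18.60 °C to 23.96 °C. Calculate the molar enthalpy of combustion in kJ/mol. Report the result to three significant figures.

ΔH = -5190 kJ/mol

ΔT = 23.96 − 18.60 = 5.36 °C
q_cal = C_cal × ΔT = 10.65 × 5.36 = 57.084 kJ
n = 1.41 / 128.17 = 0.01100 mol
q_rxn = −q_cal = -57.084 kJ
ΔH = -57.084 / 0.01100 = -5189 kJ/mol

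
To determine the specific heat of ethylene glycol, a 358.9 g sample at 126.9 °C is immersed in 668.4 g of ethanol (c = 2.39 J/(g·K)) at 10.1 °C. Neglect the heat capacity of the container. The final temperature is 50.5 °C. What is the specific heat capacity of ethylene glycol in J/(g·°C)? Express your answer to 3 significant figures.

c = 2.35 J/(g·°C)

q_gained = (668.4 × 2.39) × (50.5 − 10.1) = 64540 J
q_lost = 358.9 × c × (126.9 − 50.5) = 27419.96 c
Set equal: c = 64540 / 27419.96 = 2.35 J/(g·°C)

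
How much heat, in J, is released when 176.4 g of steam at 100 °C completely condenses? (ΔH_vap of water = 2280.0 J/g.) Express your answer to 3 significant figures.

q = 402000 J

q = m × ΔH_vap = 176.4 × 2280.0 = 402200 J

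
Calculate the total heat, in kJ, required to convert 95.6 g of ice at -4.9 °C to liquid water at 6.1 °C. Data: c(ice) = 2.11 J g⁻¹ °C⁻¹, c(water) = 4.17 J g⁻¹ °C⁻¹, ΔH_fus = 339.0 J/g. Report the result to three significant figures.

q1 (heat ice -4.9→0.0 °C): 95.6 × 2.11 × 4.9 = 988 J
q2 (melt at 0 °C): 95.6 × 339.0 = 32408 J
q3 (heat water 0.0→6.1 °C): 95.6 × 4.17 × 6.1 = 2432 J
Total: 988 + 32408 + 2432 = 35828 J = 35.8 kJ

q = 35.8 kJ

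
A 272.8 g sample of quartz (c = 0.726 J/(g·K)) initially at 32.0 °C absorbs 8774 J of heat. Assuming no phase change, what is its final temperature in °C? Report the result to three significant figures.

ΔT = q / (m c) = 8774 / (272.8 × 0.726) = 44.30 °C
T_f = 32.0 + 44.30 = 76.30 °C

T_f = 76.3 °C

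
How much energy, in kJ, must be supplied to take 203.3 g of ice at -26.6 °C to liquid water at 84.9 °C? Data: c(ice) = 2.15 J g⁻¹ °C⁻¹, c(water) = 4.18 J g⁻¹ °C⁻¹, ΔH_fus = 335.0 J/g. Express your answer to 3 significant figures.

q1 (heat ice -26.6→0.0 °C): 203.3 × 2.15 × 26.6 = 11627 J
q2 (melt at 0 °C): 203.3 × 335.0 = 68106 J
q3 (heat water 0.0→84.9 °C): 203.3 × 4.18 × 84.9 = 72148 J
Total: 11627 + 68106 + 72148 = 151881 J = 152 kJ

q = 152 kJ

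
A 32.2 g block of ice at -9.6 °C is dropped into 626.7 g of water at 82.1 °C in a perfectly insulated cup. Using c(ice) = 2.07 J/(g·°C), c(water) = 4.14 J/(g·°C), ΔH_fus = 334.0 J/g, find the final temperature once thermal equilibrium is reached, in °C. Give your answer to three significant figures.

Heat to bring ice to 0 °C and melt it: q₁ = 32.2×2.07×9.6 + 32.2×334.0 = 11395 J
Heat the water can supply cooling to 0 °C: 626.7×4.14×82.1 = 213012 J > q₁, so all ice melts.
Energy balance: 626.7×4.14×(82.1 − T) = 11395 + 32.2×4.14×(T − 0)
2594.538(82.1 − T) = 11395 + 133.308 T
213012 − 11395 = 2727.846 T
T = 201617 / 2727.846 = 73.91 °C

T_f = 73.9 °C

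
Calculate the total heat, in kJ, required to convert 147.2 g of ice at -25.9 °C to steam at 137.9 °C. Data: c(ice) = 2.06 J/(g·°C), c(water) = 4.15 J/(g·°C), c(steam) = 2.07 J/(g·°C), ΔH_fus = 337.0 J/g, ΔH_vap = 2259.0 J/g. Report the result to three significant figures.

q = 463 kJ

q1 (heat ice -25.9→0.0 °C): 147.2 × 2.06 × 25.9 = 7854 J
q2 (melt at 0 °C): 147.2 × 337.0 = 49606 J
q3 (heat water 0.0→100.0 °C): 147.2 × 4.15 × 100.0 = 61088 J
q4 (vaporize at 100 °C): 147.2 × 2259.0 = 332525 J
q5 (heat steam 100.0→137.9 °C): 147.2 × 2.07 × 37.9 = 11548 J
Total: 7854 + 49606 + 61088 + 332525 + 11548 = 462621 J = 463 kJ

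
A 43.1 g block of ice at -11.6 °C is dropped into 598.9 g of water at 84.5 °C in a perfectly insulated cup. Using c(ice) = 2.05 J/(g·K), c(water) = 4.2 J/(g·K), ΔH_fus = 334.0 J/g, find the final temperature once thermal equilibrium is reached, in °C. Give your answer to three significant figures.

Heat to bring ice to 0 °C and melt it: q₁ = 43.1×2.05×11.6 + 43.1×334.0 = 15420 J
Heat the water can supply cooling to 0 °C: 598.9×4.2×84.5 = 212550 J > q₁, so all ice melts.
Energy balance: 598.9×4.2×(84.5 − T) = 15420 + 43.1×4.2×(T − 0)
2515.38(84.5 − T) = 15420 + 181.02 T
212550 − 15420 = 2696.40 T
T = 197130 / 2696.40 = 73.11 °C

T_f = 73.1 °C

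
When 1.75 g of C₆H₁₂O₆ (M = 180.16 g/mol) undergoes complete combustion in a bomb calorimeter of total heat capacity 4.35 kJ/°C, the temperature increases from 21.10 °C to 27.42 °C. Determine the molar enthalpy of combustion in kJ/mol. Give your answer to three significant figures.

ΔH = -2830 kJ/mol

ΔT = 27.42 − 21.10 = 6.32 °C
q_cal = C_cal × ΔT = 4.35 × 6.32 = 27.492 kJ
n = 1.75 / 180.16 = 0.009714 mol
q_rxn = −q_cal = -27.492 kJ
ΔH = -27.492 / 0.009714 = -2830 kJ/mol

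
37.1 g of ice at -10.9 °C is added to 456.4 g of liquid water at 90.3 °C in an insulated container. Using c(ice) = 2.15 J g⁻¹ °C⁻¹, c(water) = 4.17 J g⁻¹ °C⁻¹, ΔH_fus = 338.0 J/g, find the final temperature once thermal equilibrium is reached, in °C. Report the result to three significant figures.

T_f = 77.0 °C

Heat to bring ice to 0 °C and melt it: q₁ = 37.1×2.15×10.9 + 37.1×338.0 = 13409 J
Heat the water can supply cooling to 0 °C: 456.4×4.17×90.3 = 171858 J > q₁, so all ice melts.
Energy balance: 456.4×4.17×(90.3 − T) = 13409 + 37.1×4.17×(T − 0)
1903.188(90.3 − T) = 13409 + 154.707 T
171858 − 13409 = 2057.895 T
T = 158449 / 2057.895 = 77.00 °C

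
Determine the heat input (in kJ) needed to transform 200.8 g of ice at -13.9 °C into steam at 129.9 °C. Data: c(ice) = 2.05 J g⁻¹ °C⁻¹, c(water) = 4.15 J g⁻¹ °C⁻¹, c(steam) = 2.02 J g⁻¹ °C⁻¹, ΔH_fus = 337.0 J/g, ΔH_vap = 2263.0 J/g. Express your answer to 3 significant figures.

q1 (heat ice -13.9→0.0 °C): 200.8 × 2.05 × 13.9 = 5722 J
q2 (melt at 0 °C): 200.8 × 337.0 = 67670 J
q3 (heat water 0.0→100.0 °C): 200.8 × 4.15 × 100.0 = 83332 J
q4 (vaporize at 100 °C): 200.8 × 2263.0 = 454410 J
q5 (heat steam 100.0→129.9 °C): 200.8 × 2.02 × 29.9 = 12128 J
Total: 5722 + 67670 + 83332 + 454410 + 12128 = 623262 J = 623 kJ

q = 623 kJ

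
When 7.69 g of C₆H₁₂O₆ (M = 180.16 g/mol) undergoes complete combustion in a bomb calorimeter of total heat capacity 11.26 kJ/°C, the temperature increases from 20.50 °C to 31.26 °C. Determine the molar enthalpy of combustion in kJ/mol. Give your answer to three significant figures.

ΔH = -2840 kJ/mol

ΔT = 31.26 − 20.50 = 10.76 °C
q_cal = C_cal × ΔT = 11.26 × 10.76 = 121.1576 kJ
n = 7.69 / 180.16 = 0.04268 mol
q_rxn = −q_cal = -121.1576 kJ
ΔH = -121.1576 / 0.04268 = -2839 kJ/mol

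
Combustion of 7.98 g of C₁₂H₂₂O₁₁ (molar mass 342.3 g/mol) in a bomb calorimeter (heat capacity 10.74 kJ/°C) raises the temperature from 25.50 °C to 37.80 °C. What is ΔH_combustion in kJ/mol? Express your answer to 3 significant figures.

ΔT = 37.80 − 25.50 = 12.30 °C
q_cal = C_cal × ΔT = 10.74 × 12.30 = 132.102 kJ
n = 7.98 / 342.3 = 0.02331 mol
q_rxn = −q_cal = -132.102 kJ
ΔH = -132.102 / 0.02331 = -5667 kJ/mol

ΔH = -5670 kJ/mol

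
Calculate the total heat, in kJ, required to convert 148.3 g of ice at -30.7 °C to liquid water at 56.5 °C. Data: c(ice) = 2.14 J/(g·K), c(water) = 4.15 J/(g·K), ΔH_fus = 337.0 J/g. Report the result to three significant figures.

q1 (heat ice -30.7→0.0 °C): 148.3 × 2.14 × 30.7 = 9743 J
q2 (melt at 0 °C): 148.3 × 337.0 = 49977 J
q3 (heat water 0.0→56.5 °C): 148.3 × 4.15 × 56.5 = 34773 J
Total: 9743 + 49977 + 34773 = 94493 J = 94.5 kJ

q = 94.5 kJ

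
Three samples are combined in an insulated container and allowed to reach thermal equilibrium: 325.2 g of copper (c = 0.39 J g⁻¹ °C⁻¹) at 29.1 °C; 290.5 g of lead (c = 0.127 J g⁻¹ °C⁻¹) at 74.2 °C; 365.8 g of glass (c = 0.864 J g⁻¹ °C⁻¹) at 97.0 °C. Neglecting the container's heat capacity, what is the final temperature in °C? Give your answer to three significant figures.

Σ mᵢcᵢ(T − Tᵢ) = 0  ⇒  T = Σ mᵢcᵢTᵢ / Σ mᵢcᵢ
Σ mᵢcᵢ = 325.2×0.39 + 290.5×0.127 + 365.8×0.864 = 479.7727
Σ mᵢcᵢTᵢ = 126.828×29.1 + 36.8935×74.2 + 316.0512×97.0 = 37085
T = 37085 / 479.7727 = 77.30 °C

T_f = 77.3 °C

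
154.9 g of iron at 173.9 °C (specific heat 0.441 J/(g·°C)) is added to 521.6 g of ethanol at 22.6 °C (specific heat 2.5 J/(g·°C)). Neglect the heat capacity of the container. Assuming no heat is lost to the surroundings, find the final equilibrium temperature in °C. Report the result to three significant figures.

T_f = 30.1 °C

Heat lost by iron = heat gained by ethanol.
(154.9)(0.441)(173.9 − T) = (521.6)(2.5)(T − 22.6)
68.3109 (173.9 − T) = 1304 (T − 22.6)
11879 − 68.3109 T = 1304 T − 29470
41349 = 1372.3109 T
T = 30.13 °C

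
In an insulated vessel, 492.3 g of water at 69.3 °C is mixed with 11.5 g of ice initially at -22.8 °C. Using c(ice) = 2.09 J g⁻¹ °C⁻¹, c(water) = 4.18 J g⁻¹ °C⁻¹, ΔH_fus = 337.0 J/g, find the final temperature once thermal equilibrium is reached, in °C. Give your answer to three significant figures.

Heat to bring ice to 0 °C and melt it: q₁ = 11.5×2.09×22.8 + 11.5×337.0 = 4423.5 J
Heat the water can supply cooling to 0 °C: 492.3×4.18×69.3 = 142607 J > q₁, so all ice melts.
Energy balance: 492.3×4.18×(69.3 − T) = 4423.5 + 11.5×4.18×(T − 0)
2057.814(69.3 − T) = 4423.5 + 48.07 T
142607 − 4423.5 = 2105.884 T
T = 138183.5 / 2105.884 = 65.62 °C

T_f = 65.6 °C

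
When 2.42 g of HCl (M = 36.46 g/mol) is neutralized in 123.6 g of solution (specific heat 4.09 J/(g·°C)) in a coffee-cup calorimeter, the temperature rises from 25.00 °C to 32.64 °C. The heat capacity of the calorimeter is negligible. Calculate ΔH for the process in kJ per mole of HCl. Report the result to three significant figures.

ΔH = -58.2 kJ/mol

|ΔT| = |32.64 − 25.00| = 7.64 °C
|q_surr| = (123.6 × 4.09) × 7.64 = 505.524 × 7.64 = 3862 J
n(HCl) = 2.42 / 36.46 = 0.06637 mol
Temperature rose, so q_rxn = −|q_surr| = -3.862 kJ
ΔH = q_rxn / n = -58.19 kJ/mol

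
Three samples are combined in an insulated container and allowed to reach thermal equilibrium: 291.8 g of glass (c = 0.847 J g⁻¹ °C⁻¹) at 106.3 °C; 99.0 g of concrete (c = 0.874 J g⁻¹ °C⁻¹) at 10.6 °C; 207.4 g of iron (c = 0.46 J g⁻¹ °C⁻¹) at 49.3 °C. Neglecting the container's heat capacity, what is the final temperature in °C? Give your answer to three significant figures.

T_f = 74.3 °C

Σ mᵢcᵢ(T − Tᵢ) = 0  ⇒  T = Σ mᵢcᵢTᵢ / Σ mᵢcᵢ
Σ mᵢcᵢ = 291.8×0.847 + 99.0×0.874 + 207.4×0.46 = 429.0846
Σ mᵢcᵢTᵢ = 247.1546×106.3 + 86.526×10.6 + 95.404×49.3 = 31893
T = 31893 / 429.0846 = 74.33 °C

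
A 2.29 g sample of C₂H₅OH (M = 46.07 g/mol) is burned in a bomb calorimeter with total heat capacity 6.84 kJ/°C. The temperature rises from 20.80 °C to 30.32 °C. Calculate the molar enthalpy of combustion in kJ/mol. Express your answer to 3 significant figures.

ΔT = 30.32 − 20.80 = 9.52 °C
q_cal = C_cal × ΔT = 6.84 × 9.52 = 65.1168 kJ
n = 2.29 / 46.07 = 0.04971 mol
q_rxn = −q_cal = -65.1168 kJ
ΔH = -65.1168 / 0.04971 = -1310 kJ/mol

ΔH = -1310 kJ/mol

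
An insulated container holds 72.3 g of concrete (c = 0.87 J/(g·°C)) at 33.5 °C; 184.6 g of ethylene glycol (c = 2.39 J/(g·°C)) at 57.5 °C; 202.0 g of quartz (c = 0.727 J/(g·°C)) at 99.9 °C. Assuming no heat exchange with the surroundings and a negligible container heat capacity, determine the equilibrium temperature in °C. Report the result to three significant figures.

Σ mᵢcᵢ(T − Tᵢ) = 0  ⇒  T = Σ mᵢcᵢTᵢ / Σ mᵢcᵢ
Σ mᵢcᵢ = 72.3×0.87 + 184.6×2.39 + 202.0×0.727 = 650.949
Σ mᵢcᵢTᵢ = 62.901×33.5 + 441.194×57.5 + 146.854×99.9 = 42147
T = 42147 / 650.949 = 64.747 °C

T_f = 64.7 °C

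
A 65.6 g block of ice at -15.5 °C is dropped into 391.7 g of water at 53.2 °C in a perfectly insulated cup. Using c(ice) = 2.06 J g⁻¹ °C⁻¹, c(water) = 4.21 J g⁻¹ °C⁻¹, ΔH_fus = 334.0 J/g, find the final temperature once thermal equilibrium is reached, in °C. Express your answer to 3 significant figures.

T_f = 33.1 °C

Heat to bring ice to 0 °C and melt it: q₁ = 65.6×2.06×15.5 + 65.6×334.0 = 24005 J
Heat the water can supply cooling to 0 °C: 391.7×4.21×53.2 = 87729.8 J > q₁, so all ice melts.
Energy balance: 391.7×4.21×(53.2 − T) = 24005 + 65.6×4.21×(T − 0)
1649.057(53.2 − T) = 24005 + 276.176 T
87729.8 − 24005 = 1925.233 T
T = 63724.8 / 1925.233 = 33.10 °C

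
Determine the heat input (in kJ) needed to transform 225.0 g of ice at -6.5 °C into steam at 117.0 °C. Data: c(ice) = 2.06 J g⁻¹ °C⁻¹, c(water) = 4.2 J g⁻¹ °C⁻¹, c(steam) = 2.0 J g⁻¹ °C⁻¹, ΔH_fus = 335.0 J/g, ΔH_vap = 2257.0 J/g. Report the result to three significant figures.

q = 688 kJ

q1 (heat ice -6.5→0.0 °C): 225.0 × 2.06 × 6.5 = 3013 J
q2 (melt at 0 °C): 225.0 × 335.0 = 75375 J
q3 (heat water 0.0→100.0 °C): 225.0 × 4.2 × 100.0 = 94500 J
q4 (vaporize at 100 °C): 225.0 × 2257.0 = 507825 J
q5 (heat steam 100.0→117.0 °C): 225.0 × 2.0 × 17.0 = 7650 J
Total: 3013 + 75375 + 94500 + 507825 + 7650 = 688363 J = 688 kJ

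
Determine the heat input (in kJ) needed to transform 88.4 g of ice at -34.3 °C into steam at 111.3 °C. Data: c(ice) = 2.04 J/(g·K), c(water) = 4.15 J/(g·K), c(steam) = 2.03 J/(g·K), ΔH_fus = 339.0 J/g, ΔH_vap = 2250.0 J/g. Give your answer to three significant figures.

q = 274 kJ

q1 (heat ice -34.3→0.0 °C): 88.4 × 2.04 × 34.3 = 6186 J
q2 (melt at 0 °C): 88.4 × 339.0 = 29968 J
q3 (heat water 0.0→100.0 °C): 88.4 × 4.15 × 100.0 = 36686 J
q4 (vaporize at 100 °C): 88.4 × 2250.0 = 198900 J
q5 (heat steam 100.0→111.3 °C): 88.4 × 2.03 × 11.3 = 2028 J
Total: 6186 + 29968 + 36686 + 198900 + 2028 = 273768 J = 274 kJ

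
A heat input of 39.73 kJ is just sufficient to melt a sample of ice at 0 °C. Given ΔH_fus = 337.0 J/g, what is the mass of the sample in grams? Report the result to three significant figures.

m = q / ΔH_fus = 39730 J / 337.0 J/g = 118 g

m = 118 g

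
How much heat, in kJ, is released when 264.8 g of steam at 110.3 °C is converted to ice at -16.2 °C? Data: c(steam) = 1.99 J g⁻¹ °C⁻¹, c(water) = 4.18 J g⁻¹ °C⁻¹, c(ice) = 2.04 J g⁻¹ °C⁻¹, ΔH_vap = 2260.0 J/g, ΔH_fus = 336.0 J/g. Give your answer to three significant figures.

q1 (cool steam 110.3→100 °C): 264.8 × 1.99 × 10.3 = 5428 J
q2 (condense at 100 °C): 264.8 × 2260.0 = 598448 J
q3 (cool water 100→0 °C): 264.8 × 4.18 × 100.0 = 110686 J
q4 (freeze at 0 °C): 264.8 × 336.0 = 88973 J
q5 (cool ice 0→-16.2 °C): 264.8 × 2.04 × 16.2 = 8751 J
Total: 5428 + 598448 + 110686 + 88973 + 8751 = 812286 J = 812 kJ

q = 812 kJ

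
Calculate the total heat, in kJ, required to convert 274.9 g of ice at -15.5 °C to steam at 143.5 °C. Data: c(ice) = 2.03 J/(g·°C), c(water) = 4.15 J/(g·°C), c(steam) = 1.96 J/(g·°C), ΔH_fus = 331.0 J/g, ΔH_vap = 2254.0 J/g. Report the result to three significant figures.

q = 857 kJ

q1 (heat ice -15.5→0.0 °C): 274.9 × 2.03 × 15.5 = 8650 J
q2 (melt at 0 °C): 274.9 × 331.0 = 90992 J
q3 (heat water 0.0→100.0 °C): 274.9 × 4.15 × 100.0 = 114084 J
q4 (vaporize at 100 °C): 274.9 × 2254.0 = 619625 J
q5 (heat steam 100.0→143.5 °C): 274.9 × 1.96 × 43.5 = 23438 J
Total: 8650 + 90992 + 114084 + 619625 + 23438 = 856789 J = 857 kJ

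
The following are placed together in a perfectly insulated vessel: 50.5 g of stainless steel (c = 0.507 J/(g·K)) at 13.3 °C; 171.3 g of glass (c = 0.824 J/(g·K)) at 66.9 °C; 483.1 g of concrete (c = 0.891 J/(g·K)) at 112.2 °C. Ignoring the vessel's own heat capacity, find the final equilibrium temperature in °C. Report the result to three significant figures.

T_f = 97.3 °C

Σ mᵢcᵢ(T − Tᵢ) = 0  ⇒  T = Σ mᵢcᵢTᵢ / Σ mᵢcᵢ
Σ mᵢcᵢ = 50.5×0.507 + 171.3×0.824 + 483.1×0.891 = 597.1968
Σ mᵢcᵢTᵢ = 25.6035×13.3 + 141.1512×66.9 + 430.4421×112.2 = 58079
T = 58079 / 597.1968 = 97.25 °C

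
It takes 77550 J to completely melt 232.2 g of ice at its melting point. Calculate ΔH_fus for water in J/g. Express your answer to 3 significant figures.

ΔH_fus = q / m = 77550 / 232.2 = 334 J/g

ΔH_fus = 334 J/g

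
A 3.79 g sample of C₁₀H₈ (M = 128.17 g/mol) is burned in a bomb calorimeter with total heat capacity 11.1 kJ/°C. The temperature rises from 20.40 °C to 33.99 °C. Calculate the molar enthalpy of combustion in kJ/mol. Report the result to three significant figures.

ΔH = -5100 kJ/mol

ΔT = 33.99 − 20.40 = 13.59 °C
q_cal = C_cal × ΔT = 11.1 × 13.59 = 150.849 kJ
n = 3.79 / 128.17 = 0.02957 mol
q_rxn = −q_cal = -150.849 kJ
ΔH = -150.849 / 0.02957 = -5101 kJ/mol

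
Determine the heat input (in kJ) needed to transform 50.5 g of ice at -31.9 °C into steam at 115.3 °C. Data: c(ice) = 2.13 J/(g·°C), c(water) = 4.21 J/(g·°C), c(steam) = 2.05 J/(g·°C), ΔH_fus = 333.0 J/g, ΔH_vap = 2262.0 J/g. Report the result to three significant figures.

q1 (heat ice -31.9→0.0 °C): 50.5 × 2.13 × 31.9 = 3431 J
q2 (melt at 0 °C): 50.5 × 333.0 = 16817 J
q3 (heat water 0.0→100.0 °C): 50.5 × 4.21 × 100.0 = 21261 J
q4 (vaporize at 100 °C): 50.5 × 2262.0 = 114231 J
q5 (heat steam 100.0→115.3 °C): 50.5 × 2.05 × 15.3 = 1584 J
Total: 3431 + 16817 + 21261 + 114231 + 1584 = 157324 J = 157 kJ

q = 157 kJ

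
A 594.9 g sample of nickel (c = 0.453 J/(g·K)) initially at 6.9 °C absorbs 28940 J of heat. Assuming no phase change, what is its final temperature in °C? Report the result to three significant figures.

ΔT = q / (m c) = 28940 / (594.9 × 0.453) = 107.4 °C
T_f = 6.9 + 107.4 = 114.3 °C

T_f = 114 °C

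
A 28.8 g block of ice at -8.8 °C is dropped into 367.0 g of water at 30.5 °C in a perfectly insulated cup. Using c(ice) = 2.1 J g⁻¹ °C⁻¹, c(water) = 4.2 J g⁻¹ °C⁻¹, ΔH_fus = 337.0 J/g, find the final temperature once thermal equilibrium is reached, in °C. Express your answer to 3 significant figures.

Heat to bring ice to 0 °C and melt it: q₁ = 28.8×2.1×8.8 + 28.8×337.0 = 10238 J
Heat the water can supply cooling to 0 °C: 367.0×4.2×30.5 = 47012.7 J > q₁, so all ice melts.
Energy balance: 367.0×4.2×(30.5 − T) = 10238 + 28.8×4.2×(T − 0)
1541.4(30.5 − T) = 10238 + 120.96 T
47012.7 − 10238 = 1662.36 T
T = 36774.7 / 1662.36 = 22.12 °C

T_f = 22.1 °C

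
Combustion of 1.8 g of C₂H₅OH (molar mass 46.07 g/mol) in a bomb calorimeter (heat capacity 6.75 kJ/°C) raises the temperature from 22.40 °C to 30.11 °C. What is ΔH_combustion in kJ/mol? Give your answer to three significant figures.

ΔH = -1330 kJ/mol

ΔT = 30.11 − 22.40 = 7.71 °C
q_cal = C_cal × ΔT = 6.75 × 7.71 = 52.0425 kJ
n = 1.8 / 46.07 = 0.03907 mol
q_rxn = −q_cal = -52.0425 kJ
ΔH = -52.0425 / 0.03907 = -1332 kJ/mol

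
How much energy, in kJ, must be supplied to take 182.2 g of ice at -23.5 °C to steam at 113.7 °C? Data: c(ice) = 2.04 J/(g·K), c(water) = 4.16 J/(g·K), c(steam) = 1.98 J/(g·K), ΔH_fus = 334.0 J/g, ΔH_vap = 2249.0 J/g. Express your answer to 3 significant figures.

q1 (heat ice -23.5→0.0 °C): 182.2 × 2.04 × 23.5 = 8735 J
q2 (melt at 0 °C): 182.2 × 334.0 = 60855 J
q3 (heat water 0.0→100.0 °C): 182.2 × 4.16 × 100.0 = 75795 J
q4 (vaporize at 100 °C): 182.2 × 2249.0 = 409768 J
q5 (heat steam 100.0→113.7 °C): 182.2 × 1.98 × 13.7 = 4942 J
Total: 8735 + 60855 + 75795 + 409768 + 4942 = 560095 J = 560 kJ

q = 560 kJ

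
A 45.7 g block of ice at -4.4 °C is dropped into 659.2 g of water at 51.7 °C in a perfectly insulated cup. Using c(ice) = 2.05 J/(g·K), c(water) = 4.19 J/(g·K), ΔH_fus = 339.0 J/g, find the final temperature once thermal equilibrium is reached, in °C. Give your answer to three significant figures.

Heat to bring ice to 0 °C and melt it: q₁ = 45.7×2.05×4.4 + 45.7×339.0 = 15905 J
Heat the water can supply cooling to 0 °C: 659.2×4.19×51.7 = 142798 J > q₁, so all ice melts.
Energy balance: 659.2×4.19×(51.7 − T) = 15905 + 45.7×4.19×(T − 0)
2762.048(51.7 − T) = 15905 + 191.483 T
142798 − 15905 = 2953.531 T
T = 126893 / 2953.531 = 42.96 °C

T_f = 43.0 °C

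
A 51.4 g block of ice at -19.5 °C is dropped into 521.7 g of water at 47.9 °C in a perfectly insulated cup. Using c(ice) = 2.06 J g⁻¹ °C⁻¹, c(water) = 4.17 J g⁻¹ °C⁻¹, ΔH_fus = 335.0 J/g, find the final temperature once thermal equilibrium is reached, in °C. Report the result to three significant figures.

Heat to bring ice to 0 °C and melt it: q₁ = 51.4×2.06×19.5 + 51.4×335.0 = 19284 J
Heat the water can supply cooling to 0 °C: 521.7×4.17×47.9 = 104206 J > q₁, so all ice melts.
Energy balance: 521.7×4.17×(47.9 − T) = 19284 + 51.4×4.17×(T − 0)
2175.489(47.9 − T) = 19284 + 214.338 T
104206 − 19284 = 2389.827 T
T = 84922 / 2389.827 = 35.53 °C

T_f = 35.5 °C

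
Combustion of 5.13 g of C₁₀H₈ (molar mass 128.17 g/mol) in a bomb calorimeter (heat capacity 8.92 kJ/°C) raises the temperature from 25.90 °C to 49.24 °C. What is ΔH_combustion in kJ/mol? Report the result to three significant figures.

ΔH = -5200 kJ/mol

ΔT = 49.24 − 25.90 = 23.34 °C
q_cal = C_cal × ΔT = 8.92 × 23.34 = 208.1928 kJ
n = 5.13 / 128.17 = 0.04002 mol
q_rxn = −q_cal = -208.1928 kJ
ΔH = -208.1928 / 0.04002 = -5202 kJ/mol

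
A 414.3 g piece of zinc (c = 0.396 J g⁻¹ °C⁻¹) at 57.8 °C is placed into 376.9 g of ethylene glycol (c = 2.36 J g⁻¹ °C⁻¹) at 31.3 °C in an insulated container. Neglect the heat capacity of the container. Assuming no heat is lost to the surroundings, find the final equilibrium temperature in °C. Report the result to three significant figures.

T_f = 35.4 °C

Heat lost by zinc = heat gained by ethylene glycol.
(414.3)(0.396)(57.8 − T) = (376.9)(2.36)(T − 31.3)
164.0628 (57.8 − T) = 889.484 (T − 31.3)
9482.8 − 164.0628 T = 889.484 T − 27841
37323.8 = 1053.5468 T
T = 35.43 °C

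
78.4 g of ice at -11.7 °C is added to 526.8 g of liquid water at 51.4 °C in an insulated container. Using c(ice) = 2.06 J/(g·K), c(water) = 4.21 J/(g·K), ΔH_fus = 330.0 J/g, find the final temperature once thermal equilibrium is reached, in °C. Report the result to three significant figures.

Heat to bring ice to 0 °C and melt it: q₁ = 78.4×2.06×11.7 + 78.4×330.0 = 27762 J
Heat the water can supply cooling to 0 °C: 526.8×4.21×51.4 = 113996 J > q₁, so all ice melts.
Energy balance: 526.8×4.21×(51.4 − T) = 27762 + 78.4×4.21×(T − 0)
2217.828(51.4 − T) = 27762 + 330.064 T
113996 − 27762 = 2547.892 T
T = 86234 / 2547.892 = 33.845 °C

T_f = 33.8 °C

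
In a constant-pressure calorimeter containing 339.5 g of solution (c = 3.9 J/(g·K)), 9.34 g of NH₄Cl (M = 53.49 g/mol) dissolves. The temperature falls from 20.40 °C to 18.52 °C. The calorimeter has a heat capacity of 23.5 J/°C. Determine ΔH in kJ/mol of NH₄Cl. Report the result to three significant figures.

|ΔT| = |18.52 − 20.40| = 1.88 °C
|q_surr| = (339.5 × 3.9 + 23.5) × 1.88 = 1347.55 × 1.88 = 2533 J
n(NH₄Cl) = 9.34 / 53.49 = 0.1746 mol
Temperature fell, so q_rxn = +|q_surr| = 2.533 kJ
ΔH = q_rxn / n = 14.51 kJ/mol

ΔH = 14.5 kJ/mol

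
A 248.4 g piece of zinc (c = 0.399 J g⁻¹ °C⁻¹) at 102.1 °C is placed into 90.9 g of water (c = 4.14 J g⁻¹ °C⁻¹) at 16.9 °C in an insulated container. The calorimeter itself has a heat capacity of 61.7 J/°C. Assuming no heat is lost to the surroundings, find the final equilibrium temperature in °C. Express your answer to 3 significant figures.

Heat lost by zinc = heat gained by water + calorimeter.
(248.4)(0.399)(102.1 − T) = [(90.9)(4.14) + 61.7](T − 16.9)
99.1116 (102.1 − T) = 438.026 (T − 16.9)
10119 − 99.1116 T = 438.026 T − 7402.6
17521.6 = 537.1376 T
T = 32.62 °C

T_f = 32.6 °C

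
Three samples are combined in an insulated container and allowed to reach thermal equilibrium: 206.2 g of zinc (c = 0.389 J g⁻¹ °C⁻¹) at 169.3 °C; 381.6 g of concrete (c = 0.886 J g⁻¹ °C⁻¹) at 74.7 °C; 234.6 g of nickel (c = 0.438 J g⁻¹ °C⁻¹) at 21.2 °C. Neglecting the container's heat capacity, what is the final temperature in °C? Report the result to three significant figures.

T_f = 78.7 °C

Σ mᵢcᵢ(T − Tᵢ) = 0  ⇒  T = Σ mᵢcᵢTᵢ / Σ mᵢcᵢ
Σ mᵢcᵢ = 206.2×0.389 + 381.6×0.886 + 234.6×0.438 = 521.0642
Σ mᵢcᵢTᵢ = 80.2118×169.3 + 338.0976×74.7 + 102.7548×21.2 = 41014
T = 41014 / 521.0642 = 78.71 °C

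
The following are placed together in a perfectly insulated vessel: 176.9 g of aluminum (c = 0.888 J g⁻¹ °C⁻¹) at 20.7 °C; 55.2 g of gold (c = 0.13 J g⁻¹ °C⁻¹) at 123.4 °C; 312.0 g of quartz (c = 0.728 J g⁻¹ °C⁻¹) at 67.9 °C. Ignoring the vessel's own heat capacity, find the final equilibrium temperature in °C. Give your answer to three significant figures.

Σ mᵢcᵢ(T − Tᵢ) = 0  ⇒  T = Σ mᵢcᵢTᵢ / Σ mᵢcᵢ
Σ mᵢcᵢ = 176.9×0.888 + 55.2×0.13 + 312.0×0.728 = 391.3992
Σ mᵢcᵢTᵢ = 157.0872×20.7 + 7.176×123.4 + 227.136×67.9 = 19560
T = 19560 / 391.3992 = 49.97 °C

T_f = 50.0 °C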